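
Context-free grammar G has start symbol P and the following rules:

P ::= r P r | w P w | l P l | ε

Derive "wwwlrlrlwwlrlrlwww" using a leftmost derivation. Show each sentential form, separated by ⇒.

P ⇒ wPw   [P ::= w P w]
wPw ⇒ wwPww   [P ::= w P w]
wwPww ⇒ wwwPwww   [P ::= w P w]
wwwPwww ⇒ wwwlPlwww   [P ::= l P l]
wwwlPlwww ⇒ wwwlrPrlwww   [P ::= r P r]
wwwlrPrlwww ⇒ wwwlrlPlrlwww   [P ::= l P l]
wwwlrlPlrlwww ⇒ wwwlrlrPrlrlwww   [P ::= r P r]
wwwlrlrPrlrlwww ⇒ wwwlrlrlPlrlrlwww   [P ::= l P l]
wwwlrlrlPlrlrlwww ⇒ wwwlrlrlwPwlrlrlwww   [P ::= w P w]
wwwlrlrlwPwlrlrlwww ⇒ wwwlrlrlwwlrlrlwww   [P ::= ε]

P⇒wPw⇒wwPww⇒wwwPwww⇒wwwlPlwww⇒wwwlrPrlwww⇒wwwlrlPlrlwww⇒wwwlrlrPrlrlwww⇒wwwlrlrlPlrlrlwww⇒wwwlrlrlwPwlrlrlwww⇒wwwlrlrlwwlrlrlwww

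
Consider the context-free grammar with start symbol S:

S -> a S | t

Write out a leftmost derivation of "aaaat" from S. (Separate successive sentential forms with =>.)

S => aS   [S -> a S]
aS => aaS   [S -> a S]
aaS => aaaS   [S -> a S]
aaaS => aaaaS   [S -> a S]
aaaaS => aaaat   [S -> t]

S => aS => aaS => aaaS => aaaaS => aaaat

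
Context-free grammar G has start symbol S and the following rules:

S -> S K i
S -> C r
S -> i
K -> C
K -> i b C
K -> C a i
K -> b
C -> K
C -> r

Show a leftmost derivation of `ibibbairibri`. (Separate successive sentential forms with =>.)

S => SKi   [S -> S K i]
SKi => CrKi   [S -> C r]
CrKi => KrKi   [C -> K]
KrKi => ibCrKi   [K -> i b C]
ibCrKi => ibKrKi   [C -> K]
ibKrKi => ibCairKi   [K -> C a i]
ibCairKi => ibKairKi   [C -> K]
ibKairKi => ibibCairKi   [K -> i b C]
ibibCairKi => ibibKairKi   [C -> K]
ibibKairKi => ibibbairKi   [K -> b]
ibibbairKi => ibibbairibCi   [K -> i b C]
ibibbairibCi => ibibbairibri   [C -> r]

S=>SKi=>CrKi=>KrKi=>ibCrKi=>ibKrKi=>ibCairKi=>ibKairKi=>ibibCairKi=>ibibKairKi=>ibibbairKi=>ibibbairibCi=>ibibbairibri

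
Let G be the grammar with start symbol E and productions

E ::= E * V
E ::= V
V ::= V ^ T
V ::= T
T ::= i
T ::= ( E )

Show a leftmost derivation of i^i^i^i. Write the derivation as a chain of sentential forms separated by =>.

E => V => V^T => V^T^T => V^T^T^T => T^T^T^T => i^T^T^T => i^i^T^T => i^i^i^T => i^i^i^i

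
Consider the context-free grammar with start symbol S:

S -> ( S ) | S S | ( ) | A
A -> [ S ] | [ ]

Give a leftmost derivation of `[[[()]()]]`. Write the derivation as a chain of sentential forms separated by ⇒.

S ⇒ A ⇒ [S] ⇒ [A] ⇒ [[S]] ⇒ [[SS]] ⇒ [[AS]] ⇒ [[[S]S]] ⇒ [[[()]S]] ⇒ [[[()]()]]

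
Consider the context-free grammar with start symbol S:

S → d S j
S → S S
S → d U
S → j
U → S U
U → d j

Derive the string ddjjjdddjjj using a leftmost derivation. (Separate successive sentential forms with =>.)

S => dSj => dSSj => dSSSj => ddSjSSj => ddjjSSj => ddjjjSj => ddjjjdSjj => ddjjjddUjj => ddjjjdddjjj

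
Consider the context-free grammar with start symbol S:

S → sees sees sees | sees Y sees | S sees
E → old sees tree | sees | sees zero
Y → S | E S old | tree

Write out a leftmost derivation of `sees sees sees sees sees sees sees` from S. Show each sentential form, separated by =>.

S => S sees => S sees sees => S sees sees sees => S sees sees sees sees => sees sees sees sees sees sees sees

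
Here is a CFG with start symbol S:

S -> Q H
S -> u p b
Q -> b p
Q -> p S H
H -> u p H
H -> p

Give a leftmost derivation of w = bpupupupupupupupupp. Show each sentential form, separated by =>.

S=>QH=>bpH=>bpupH=>bpupupH=>bpupupupH=>bpupupupupH=>bpupupupupupH=>bpupupupupupupH=>bpupupupupupupupH=>bpupupupupupupupupH=>bpupupupupupupupupp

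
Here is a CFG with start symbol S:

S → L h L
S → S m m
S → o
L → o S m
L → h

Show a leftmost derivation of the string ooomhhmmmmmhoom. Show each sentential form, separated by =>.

S => LhL => oSmhL => oSmmmhL => oSmmmmmhL => oLhLmmmmmhL => ooSmhLmmmmmhL => ooomhLmmmmmhL => ooomhhmmmmmhL => ooomhhmmmmmhoSm => ooomhhmmmmmhoom

S => LhL   [S → L h L]
LhL => oSmhL   [L → o S m]
oSmhL => oSmmmhL   [S → S m m]
oSmmmhL => oSmmmmmhL   [S → S m m]
oSmmmmmhL => oLhLmmmmmhL   [S → L h L]
oLhLmmmmmhL => ooSmhLmmmmmhL   [L → o S m]
ooSmhLmmmmmhL => ooomhLmmmmmhL   [S → o]
ooomhLmmmmmhL => ooomhhmmmmmhL   [L → h]
ooomhhmmmmmhL => ooomhhmmmmmhoSm   [L → o S m]
ooomhhmmmmmhoSm => ooomhhmmmmmhoom   [S → o]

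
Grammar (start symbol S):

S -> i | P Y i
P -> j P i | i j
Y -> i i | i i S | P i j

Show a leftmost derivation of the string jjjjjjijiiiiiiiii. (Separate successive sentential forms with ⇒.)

S ⇒ PYi   [S -> P Y i]
PYi ⇒ jPiYi   [P -> j P i]
jPiYi ⇒ jjPiiYi   [P -> j P i]
jjPiiYi ⇒ jjjPiiiYi   [P -> j P i]
jjjPiiiYi ⇒ jjjjPiiiiYi   [P -> j P i]
jjjjPiiiiYi ⇒ jjjjjPiiiiiYi   [P -> j P i]
jjjjjPiiiiiYi ⇒ jjjjjjPiiiiiiYi   [P -> j P i]
jjjjjjPiiiiiiYi ⇒ jjjjjjijiiiiiiYi   [P -> i j]
jjjjjjijiiiiiiYi ⇒ jjjjjjijiiiiiiiii   [Y -> i i]

S ⇒ PYi ⇒ jPiYi ⇒ jjPiiYi ⇒ jjjPiiiYi ⇒ jjjjPiiiiYi ⇒ jjjjjPiiiiiYi ⇒ jjjjjjPiiiiiiYi ⇒ jjjjjjijiiiiiiYi ⇒ jjjjjjijiiiiiiiii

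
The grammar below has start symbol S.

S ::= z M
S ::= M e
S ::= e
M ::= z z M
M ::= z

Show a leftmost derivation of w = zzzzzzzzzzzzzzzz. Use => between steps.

S=>zM=>zzzM=>zzzzzM=>zzzzzzzM=>zzzzzzzzzM=>zzzzzzzzzzzM=>zzzzzzzzzzzzzM=>zzzzzzzzzzzzzzzM=>zzzzzzzzzzzzzzzz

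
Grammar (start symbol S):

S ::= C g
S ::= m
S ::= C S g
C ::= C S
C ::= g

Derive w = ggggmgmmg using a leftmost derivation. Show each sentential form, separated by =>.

S => CSg   [S ::= C S g]
CSg => CSSg   [C ::= C S]
CSSg => CSSSg   [C ::= C S]
CSSSg => gSSSg   [C ::= g]
gSSSg => gCSgSSg   [S ::= C S g]
gCSgSSg => gCSSgSSg   [C ::= C S]
gCSSgSSg => ggSSgSSg   [C ::= g]
ggSSgSSg => ggCgSgSSg   [S ::= C g]
ggCgSgSSg => ggggSgSSg   [C ::= g]
ggggSgSSg => ggggmgSSg   [S ::= m]
ggggmgSSg => ggggmgmSg   [S ::= m]
ggggmgmSg => ggggmgmmg   [S ::= m]

S => CSg => CSSg => CSSSg => gSSSg => gCSgSSg => gCSSgSSg => ggSSgSSg => ggCgSgSSg => ggggSgSSg => ggggmgSSg => ggggmgmSg => ggggmgmmg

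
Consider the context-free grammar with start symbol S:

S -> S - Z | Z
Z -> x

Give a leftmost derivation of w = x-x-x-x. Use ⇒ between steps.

S ⇒ S-Z ⇒ S-Z-Z ⇒ S-Z-Z-Z ⇒ Z-Z-Z-Z ⇒ x-Z-Z-Z ⇒ x-x-Z-Z ⇒ x-x-x-Z ⇒ x-x-x-x

S ⇒ S-Z   [S -> S - Z]
S-Z ⇒ S-Z-Z   [S -> S - Z]
S-Z-Z ⇒ S-Z-Z-Z   [S -> S - Z]
S-Z-Z-Z ⇒ Z-Z-Z-Z   [S -> Z]
Z-Z-Z-Z ⇒ x-Z-Z-Z   [Z -> x]
x-Z-Z-Z ⇒ x-x-Z-Z   [Z -> x]
x-x-Z-Z ⇒ x-x-x-Z   [Z -> x]
x-x-x-Z ⇒ x-x-x-x   [Z -> x]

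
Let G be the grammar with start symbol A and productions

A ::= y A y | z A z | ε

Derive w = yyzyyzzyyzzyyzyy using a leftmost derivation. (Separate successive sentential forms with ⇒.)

A ⇒ yAy   [A ::= y A y]
yAy ⇒ yyAyy   [A ::= y A y]
yyAyy ⇒ yyzAzyy   [A ::= z A z]
yyzAzyy ⇒ yyzyAyzyy   [A ::= y A y]
yyzyAyzyy ⇒ yyzyyAyyzyy   [A ::= y A y]
yyzyyAyyzyy ⇒ yyzyyzAzyyzyy   [A ::= z A z]
yyzyyzAzyyzyy ⇒ yyzyyzzAzzyyzyy   [A ::= z A z]
yyzyyzzAzzyyzyy ⇒ yyzyyzzyAyzzyyzyy   [A ::= y A y]
yyzyyzzyAyzzyyzyy ⇒ yyzyyzzyyzzyyzyy   [A ::= ε]

A⇒yAy⇒yyAyy⇒yyzAzyy⇒yyzyAyzyy⇒yyzyyAyyzyy⇒yyzyyzAzyyzyy⇒yyzyyzzAzzyyzyy⇒yyzyyzzyAyzzyyzyy⇒yyzyyzzyyzzyyzyy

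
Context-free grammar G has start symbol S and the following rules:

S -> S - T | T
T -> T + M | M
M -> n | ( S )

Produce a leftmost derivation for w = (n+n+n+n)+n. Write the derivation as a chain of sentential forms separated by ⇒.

S ⇒ T ⇒ T+M ⇒ M+M ⇒ (S)+M ⇒ (T)+M ⇒ (T+M)+M ⇒ (T+M+M)+M ⇒ (T+M+M+M)+M ⇒ (M+M+M+M)+M ⇒ (n+M+M+M)+M ⇒ (n+n+M+M)+M ⇒ (n+n+n+M)+M ⇒ (n+n+n+n)+M ⇒ (n+n+n+n)+n

S ⇒ T   [S -> T]
T ⇒ T+M   [T -> T + M]
T+M ⇒ M+M   [T -> M]
M+M ⇒ (S)+M   [M -> ( S )]
(S)+M ⇒ (T)+M   [S -> T]
(T)+M ⇒ (T+M)+M   [T -> T + M]
(T+M)+M ⇒ (T+M+M)+M   [T -> T + M]
(T+M+M)+M ⇒ (T+M+M+M)+M   [T -> T + M]
(T+M+M+M)+M ⇒ (M+M+M+M)+M   [T -> M]
(M+M+M+M)+M ⇒ (n+M+M+M)+M   [M -> n]
(n+M+M+M)+M ⇒ (n+n+M+M)+M   [M -> n]
(n+n+M+M)+M ⇒ (n+n+n+M)+M   [M -> n]
(n+n+n+M)+M ⇒ (n+n+n+n)+M   [M -> n]
(n+n+n+n)+M ⇒ (n+n+n+n)+n   [M -> n]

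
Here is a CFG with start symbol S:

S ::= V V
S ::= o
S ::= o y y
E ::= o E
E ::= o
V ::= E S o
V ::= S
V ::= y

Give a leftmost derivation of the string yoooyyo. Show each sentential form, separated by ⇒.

S ⇒ VV   [S ::= V V]
VV ⇒ yV   [V ::= y]
yV ⇒ yESo   [V ::= E S o]
yESo ⇒ yoESo   [E ::= o E]
yoESo ⇒ yooSo   [E ::= o]
yooSo ⇒ yoooyyo   [S ::= o y y]

S ⇒ VV ⇒ yV ⇒ yESo ⇒ yoESo ⇒ yooSo ⇒ yoooyyo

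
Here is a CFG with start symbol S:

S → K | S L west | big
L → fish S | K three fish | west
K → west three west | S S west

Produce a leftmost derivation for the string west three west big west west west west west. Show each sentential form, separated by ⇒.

S ⇒ S L west ⇒ S L west L west ⇒ K L west L west ⇒ S S west L west L west ⇒ K S west L west L west ⇒ west three west S west L west L west ⇒ west three west big west L west L west ⇒ west three west big west west west L west ⇒ west three west big west west west west west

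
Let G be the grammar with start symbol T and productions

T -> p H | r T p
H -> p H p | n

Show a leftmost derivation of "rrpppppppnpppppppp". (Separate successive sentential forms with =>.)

T=>rTp=>rrTpp=>rrpHpp=>rrppHppp=>rrpppHpppp=>rrppppHppppp=>rrpppppHpppppp=>rrppppppHppppppp=>rrpppppppHpppppppp=>rrpppppppnpppppppp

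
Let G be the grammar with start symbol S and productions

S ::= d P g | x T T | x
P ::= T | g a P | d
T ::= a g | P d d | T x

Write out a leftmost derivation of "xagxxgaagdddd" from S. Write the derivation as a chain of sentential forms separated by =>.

S=>xTT=>xTxT=>xTxxT=>xagxxT=>xagxxPdd=>xagxxTdd=>xagxxPdddd=>xagxxgaPdddd=>xagxxgaTdddd=>xagxxgaagdddd

S => xTT   [S ::= x T T]
xTT => xTxT   [T ::= T x]
xTxT => xTxxT   [T ::= T x]
xTxxT => xagxxT   [T ::= a g]
xagxxT => xagxxPdd   [T ::= P d d]
xagxxPdd => xagxxTdd   [P ::= T]
xagxxTdd => xagxxPdddd   [T ::= P d d]
xagxxPdddd => xagxxgaPdddd   [P ::= g a P]
xagxxgaPdddd => xagxxgaTdddd   [P ::= T]
xagxxgaTdddd => xagxxgaagdddd   [T ::= a g]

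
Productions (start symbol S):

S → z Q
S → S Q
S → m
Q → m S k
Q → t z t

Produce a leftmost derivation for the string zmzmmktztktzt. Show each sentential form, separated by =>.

S => SQ   [S → S Q]
SQ => zQQ   [S → z Q]
zQQ => zmSkQ   [Q → m S k]
zmSkQ => zmSQkQ   [S → S Q]
zmSQkQ => zmzQQkQ   [S → z Q]
zmzQQkQ => zmzmSkQkQ   [Q → m S k]
zmzmSkQkQ => zmzmmkQkQ   [S → m]
zmzmmkQkQ => zmzmmktztkQ   [Q → t z t]
zmzmmktztkQ => zmzmmktztktzt   [Q → t z t]

S => SQ => zQQ => zmSkQ => zmSQkQ => zmzQQkQ => zmzmSkQkQ => zmzmmkQkQ => zmzmmktztkQ => zmzmmktztktzt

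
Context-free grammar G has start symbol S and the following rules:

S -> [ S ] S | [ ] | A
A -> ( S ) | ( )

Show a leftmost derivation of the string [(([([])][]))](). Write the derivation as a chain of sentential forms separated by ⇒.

S ⇒ [S]S ⇒ [A]S ⇒ [(S)]S ⇒ [(A)]S ⇒ [((S))]S ⇒ [(([S]S))]S ⇒ [(([A]S))]S ⇒ [(([(S)]S))]S ⇒ [(([([])]S))]S ⇒ [(([([])][]))]S ⇒ [(([([])][]))]A ⇒ [(([([])][]))]()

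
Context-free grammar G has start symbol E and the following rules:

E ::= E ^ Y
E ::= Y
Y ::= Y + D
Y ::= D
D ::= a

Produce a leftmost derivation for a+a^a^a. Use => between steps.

E=>E^Y=>E^Y^Y=>Y^Y^Y=>Y+D^Y^Y=>D+D^Y^Y=>a+D^Y^Y=>a+a^Y^Y=>a+a^D^Y=>a+a^a^Y=>a+a^a^D=>a+a^a^a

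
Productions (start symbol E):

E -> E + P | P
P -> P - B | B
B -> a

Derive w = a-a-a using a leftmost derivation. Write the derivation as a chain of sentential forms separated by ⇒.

E ⇒ P   [E -> P]
P ⇒ P-B   [P -> P - B]
P-B ⇒ P-B-B   [P -> P - B]
P-B-B ⇒ B-B-B   [P -> B]
B-B-B ⇒ a-B-B   [B -> a]
a-B-B ⇒ a-a-B   [B -> a]
a-a-B ⇒ a-a-a   [B -> a]

E⇒P⇒P-B⇒P-B-B⇒B-B-B⇒a-B-B⇒a-a-B⇒a-a-a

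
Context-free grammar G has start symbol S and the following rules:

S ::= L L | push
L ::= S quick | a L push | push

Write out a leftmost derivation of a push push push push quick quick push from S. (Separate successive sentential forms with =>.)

S => L L => S quick L => L L quick L => a L push L quick L => a push push L quick L => a push push S quick quick L => a push push L L quick quick L => a push push push L quick quick L => a push push push push quick quick L => a push push push push quick quick push

S => L L   [S ::= L L]
L L => S quick L   [L ::= S quick]
S quick L => L L quick L   [S ::= L L]
L L quick L => a L push L quick L   [L ::= a L push]
a L push L quick L => a push push L quick L   [L ::= push]
a push push L quick L => a push push S quick quick L   [L ::= S quick]
a push push S quick quick L => a push push L L quick quick L   [S ::= L L]
a push push L L quick quick L => a push push push L quick quick L   [L ::= push]
a push push push L quick quick L => a push push push push quick quick L   [L ::= push]
a push push push push quick quick L => a push push push push quick quick push   [L ::= push]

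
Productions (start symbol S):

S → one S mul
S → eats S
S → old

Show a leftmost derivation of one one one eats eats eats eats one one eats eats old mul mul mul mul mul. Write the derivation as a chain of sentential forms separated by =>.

S => one S mul => one one S mul mul => one one one S mul mul mul => one one one eats S mul mul mul => one one one eats eats S mul mul mul => one one one eats eats eats S mul mul mul => one one one eats eats eats eats S mul mul mul => one one one eats eats eats eats one S mul mul mul mul => one one one eats eats eats eats one one S mul mul mul mul mul => one one one eats eats eats eats one one eats S mul mul mul mul mul => one one one eats eats eats eats one one eats eats S mul mul mul mul mul => one one one eats eats eats eats one one eats eats old mul mul mul mul mul

S => one S mul   [S → one S mul]
one S mul => one one S mul mul   [S → one S mul]
one one S mul mul => one one one S mul mul mul   [S → one S mul]
one one one S mul mul mul => one one one eats S mul mul mul   [S → eats S]
one one one eats S mul mul mul => one one one eats eats S mul mul mul   [S → eats S]
one one one eats eats S mul mul mul => one one one eats eats eats S mul mul mul   [S → eats S]
one one one eats eats eats S mul mul mul => one one one eats eats eats eats S mul mul mul   [S → eats S]
one one one eats eats eats eats S mul mul mul => one one one eats eats eats eats one S mul mul mul mul   [S → one S mul]
one one one eats eats eats eats one S mul mul mul mul => one one one eats eats eats eats one one S mul mul mul mul mul   [S → one S mul]
one one one eats eats eats eats one one S mul mul mul mul mul => one one one eats eats eats eats one one eats S mul mul mul mul mul   [S → eats S]
one one one eats eats eats eats one one eats S mul mul mul mul mul => one one one eats eats eats eats one one eats eats S mul mul mul mul mul   [S → eats S]
one one one eats eats eats eats one one eats eats S mul mul mul mul mul => one one one eats eats eats eats one one eats eats old mul mul mul mul mul   [S → old]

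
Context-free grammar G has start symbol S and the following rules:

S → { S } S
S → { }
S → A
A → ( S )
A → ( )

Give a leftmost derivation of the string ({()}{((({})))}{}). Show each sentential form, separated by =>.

S => A   [S → A]
A => (S)   [A → ( S )]
(S) => ({S}S)   [S → { S } S]
({S}S) => ({A}S)   [S → A]
({A}S) => ({()}S)   [A → ( )]
({()}S) => ({()}{S}S)   [S → { S } S]
({()}{S}S) => ({()}{A}S)   [S → A]
({()}{A}S) => ({()}{(S)}S)   [A → ( S )]
({()}{(S)}S) => ({()}{(A)}S)   [S → A]
({()}{(A)}S) => ({()}{((S))}S)   [A → ( S )]
({()}{((S))}S) => ({()}{((A))}S)   [S → A]
({()}{((A))}S) => ({()}{(((S)))}S)   [A → ( S )]
({()}{(((S)))}S) => ({()}{((({})))}S)   [S → { }]
({()}{((({})))}S) => ({()}{((({})))}{})   [S → { }]

S => A => (S) => ({S}S) => ({A}S) => ({()}S) => ({()}{S}S) => ({()}{A}S) => ({()}{(S)}S) => ({()}{(A)}S) => ({()}{((S))}S) => ({()}{((A))}S) => ({()}{(((S)))}S) => ({()}{((({})))}S) => ({()}{((({})))}{})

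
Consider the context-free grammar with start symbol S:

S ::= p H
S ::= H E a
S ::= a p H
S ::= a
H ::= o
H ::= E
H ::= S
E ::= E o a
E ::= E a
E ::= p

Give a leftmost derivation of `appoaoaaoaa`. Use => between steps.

S => apH   [S ::= a p H]
apH => apE   [H ::= E]
apE => apEa   [E ::= E a]
apEa => apEoaa   [E ::= E o a]
apEoaa => apEaoaa   [E ::= E a]
apEaoaa => apEoaaoaa   [E ::= E o a]
apEoaaoaa => apEoaoaaoaa   [E ::= E o a]
apEoaoaaoaa => appoaoaaoaa   [E ::= p]

S => apH => apE => apEa => apEoaa => apEaoaa => apEoaaoaa => apEoaoaaoaa => appoaoaaoaa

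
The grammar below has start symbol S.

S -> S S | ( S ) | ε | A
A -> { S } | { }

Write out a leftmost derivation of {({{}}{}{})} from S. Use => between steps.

S=>A=>{S}=>{(S)}=>{(SS)}=>{(SSS)}=>{(ASS)}=>{({S}SS)}=>{({A}SS)}=>{({{}}SS)}=>{({{}}AS)}=>{({{}}{S}S)}=>{({{}}{}S)}=>{({{}}{}A)}=>{({{}}{}{})}

S => A   [S -> A]
A => {S}   [A -> { S }]
{S} => {(S)}   [S -> ( S )]
{(S)} => {(SS)}   [S -> S S]
{(SS)} => {(SSS)}   [S -> S S]
{(SSS)} => {(ASS)}   [S -> A]
{(ASS)} => {({S}SS)}   [A -> { S }]
{({S}SS)} => {({A}SS)}   [S -> A]
{({A}SS)} => {({{}}SS)}   [A -> { }]
{({{}}SS)} => {({{}}AS)}   [S -> A]
{({{}}AS)} => {({{}}{S}S)}   [A -> { S }]
{({{}}{S}S)} => {({{}}{}S)}   [S -> ε]
{({{}}{}S)} => {({{}}{}A)}   [S -> A]
{({{}}{}A)} => {({{}}{}{})}   [A -> { }]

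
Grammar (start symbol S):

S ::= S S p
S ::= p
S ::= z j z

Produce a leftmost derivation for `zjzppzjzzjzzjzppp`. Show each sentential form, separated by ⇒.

S ⇒ SSp ⇒ SSpSp ⇒ zjzSpSp ⇒ zjzppSp ⇒ zjzppSSpp ⇒ zjzppzjzSpp ⇒ zjzppzjzSSppp ⇒ zjzppzjzzjzSppp ⇒ zjzppzjzzjzzjzppp

S ⇒ SSp   [S ::= S S p]
SSp ⇒ SSpSp   [S ::= S S p]
SSpSp ⇒ zjzSpSp   [S ::= z j z]
zjzSpSp ⇒ zjzppSp   [S ::= p]
zjzppSp ⇒ zjzppSSpp   [S ::= S S p]
zjzppSSpp ⇒ zjzppzjzSpp   [S ::= z j z]
zjzppzjzSpp ⇒ zjzppzjzSSppp   [S ::= S S p]
zjzppzjzSSppp ⇒ zjzppzjzzjzSppp   [S ::= z j z]
zjzppzjzzjzSppp ⇒ zjzppzjzzjzzjzppp   [S ::= z j z]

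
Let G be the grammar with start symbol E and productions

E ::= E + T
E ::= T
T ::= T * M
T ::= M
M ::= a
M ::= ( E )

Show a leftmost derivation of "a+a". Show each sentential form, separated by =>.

E => E+T => T+T => M+T => a+T => a+M => a+a

E => E+T   [E ::= E + T]
E+T => T+T   [E ::= T]
T+T => M+T   [T ::= M]
M+T => a+T   [M ::= a]
a+T => a+M   [T ::= M]
a+M => a+a   [M ::= a]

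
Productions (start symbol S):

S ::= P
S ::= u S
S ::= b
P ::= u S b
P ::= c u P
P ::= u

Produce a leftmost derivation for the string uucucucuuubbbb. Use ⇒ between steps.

S ⇒ P ⇒ uSb ⇒ uPb ⇒ uuSbb ⇒ uuPbb ⇒ uucuPbb ⇒ uucucuPbb ⇒ uucucucuPbb ⇒ uucucucuuSbbb ⇒ uucucucuuuSbbb ⇒ uucucucuuubbbb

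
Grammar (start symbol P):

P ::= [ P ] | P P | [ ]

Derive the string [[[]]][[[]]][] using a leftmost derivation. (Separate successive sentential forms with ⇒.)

P ⇒ PP   [P ::= P P]
PP ⇒ PPP   [P ::= P P]
PPP ⇒ [P]PP   [P ::= [ P ]]
[P]PP ⇒ [[P]]PP   [P ::= [ P ]]
[[P]]PP ⇒ [[[]]]PP   [P ::= [ ]]
[[[]]]PP ⇒ [[[]]][P]P   [P ::= [ P ]]
[[[]]][P]P ⇒ [[[]]][[P]]P   [P ::= [ P ]]
[[[]]][[P]]P ⇒ [[[]]][[[]]]P   [P ::= [ ]]
[[[]]][[[]]]P ⇒ [[[]]][[[]]][]   [P ::= [ ]]

P⇒PP⇒PPP⇒[P]PP⇒[[P]]PP⇒[[[]]]PP⇒[[[]]][P]P⇒[[[]]][[P]]P⇒[[[]]][[[]]]P⇒[[[]]][[[]]][]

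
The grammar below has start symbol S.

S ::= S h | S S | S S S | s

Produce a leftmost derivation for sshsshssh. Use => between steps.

S => Sh   [S ::= S h]
Sh => SSh   [S ::= S S]
SSh => SSSSh   [S ::= S S S]
SSSSh => sSSSh   [S ::= s]
sSSSh => sShSSh   [S ::= S h]
sShSSh => sSSShSSh   [S ::= S S S]
sSSShSSh => sShSShSSh   [S ::= S h]
sShSShSSh => sshSShSSh   [S ::= s]
sshSShSSh => sshsShSSh   [S ::= s]
sshsShSSh => sshsshSSh   [S ::= s]
sshsshSSh => sshsshsSh   [S ::= s]
sshsshsSh => sshsshssh   [S ::= s]

S => Sh => SSh => SSSSh => sSSSh => sShSSh => sSSShSSh => sShSShSSh => sshSShSSh => sshsShSSh => sshsshSSh => sshsshsSh => sshsshssh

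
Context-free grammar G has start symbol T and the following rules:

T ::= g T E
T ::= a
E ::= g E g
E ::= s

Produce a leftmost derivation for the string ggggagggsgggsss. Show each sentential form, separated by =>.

T => gTE   [T ::= g T E]
gTE => ggTEE   [T ::= g T E]
ggTEE => gggTEEE   [T ::= g T E]
gggTEEE => ggggTEEEE   [T ::= g T E]
ggggTEEEE => ggggaEEEE   [T ::= a]
ggggaEEEE => ggggagEgEEE   [E ::= g E g]
ggggagEgEEE => ggggaggEggEEE   [E ::= g E g]
ggggaggEggEEE => ggggagggEgggEEE   [E ::= g E g]
ggggagggEgggEEE => ggggagggsgggEEE   [E ::= s]
ggggagggsgggEEE => ggggagggsgggsEE   [E ::= s]
ggggagggsgggsEE => ggggagggsgggssE   [E ::= s]
ggggagggsgggssE => ggggagggsgggsss   [E ::= s]

T => gTE => ggTEE => gggTEEE => ggggTEEEE => ggggaEEEE => ggggagEgEEE => ggggaggEggEEE => ggggagggEgggEEE => ggggagggsgggEEE => ggggagggsgggsEE => ggggagggsgggssE => ggggagggsgggsss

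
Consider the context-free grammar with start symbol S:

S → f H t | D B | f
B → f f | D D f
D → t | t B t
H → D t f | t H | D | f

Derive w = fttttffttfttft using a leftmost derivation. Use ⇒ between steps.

S ⇒ fHt ⇒ ftHt ⇒ fttHt ⇒ fttDtft ⇒ ftttBttft ⇒ ftttDDfttft ⇒ fttttBtDfttft ⇒ fttttfftDfttft ⇒ fttttffttfttft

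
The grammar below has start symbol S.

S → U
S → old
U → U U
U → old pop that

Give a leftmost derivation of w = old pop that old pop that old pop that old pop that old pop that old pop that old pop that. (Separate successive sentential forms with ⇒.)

S ⇒ U ⇒ U U ⇒ U U U ⇒ U U U U ⇒ U U U U U ⇒ U U U U U U ⇒ U U U U U U U ⇒ old pop that U U U U U U ⇒ old pop that old pop that U U U U U ⇒ old pop that old pop that old pop that U U U U ⇒ old pop that old pop that old pop that old pop that U U U ⇒ old pop that old pop that old pop that old pop that old pop that U U ⇒ old pop that old pop that old pop that old pop that old pop that old pop that U ⇒ old pop that old pop that old pop that old pop that old pop that old pop that old pop that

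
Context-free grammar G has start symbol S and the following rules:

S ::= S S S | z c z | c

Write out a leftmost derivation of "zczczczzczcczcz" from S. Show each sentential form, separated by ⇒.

S ⇒ SSS ⇒ SSSSS ⇒ SSSSSSS ⇒ zczSSSSSS ⇒ zczcSSSSS ⇒ zczczczSSSS ⇒ zczczczzczSSS ⇒ zczczczzczcSS ⇒ zczczczzczccS ⇒ zczczczzczcczcz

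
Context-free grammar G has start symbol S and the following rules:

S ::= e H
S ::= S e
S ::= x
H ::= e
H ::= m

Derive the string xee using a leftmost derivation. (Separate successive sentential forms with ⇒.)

S ⇒ Se ⇒ See ⇒ xee

S ⇒ Se   [S ::= S e]
Se ⇒ See   [S ::= S e]
See ⇒ xee   [S ::= x]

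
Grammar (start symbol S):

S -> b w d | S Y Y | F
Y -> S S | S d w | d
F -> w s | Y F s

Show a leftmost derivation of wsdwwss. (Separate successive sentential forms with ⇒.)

S ⇒ F ⇒ YFs ⇒ SdwFs ⇒ FdwFs ⇒ wsdwFs ⇒ wsdwwss

S ⇒ F   [S -> F]
F ⇒ YFs   [F -> Y F s]
YFs ⇒ SdwFs   [Y -> S d w]
SdwFs ⇒ FdwFs   [S -> F]
FdwFs ⇒ wsdwFs   [F -> w s]
wsdwFs ⇒ wsdwwss   [F -> w s]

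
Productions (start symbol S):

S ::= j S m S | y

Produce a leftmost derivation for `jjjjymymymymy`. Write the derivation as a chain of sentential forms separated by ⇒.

S ⇒ jSmS   [S ::= j S m S]
jSmS ⇒ jjSmSmS   [S ::= j S m S]
jjSmSmS ⇒ jjjSmSmSmS   [S ::= j S m S]
jjjSmSmSmS ⇒ jjjjSmSmSmSmS   [S ::= j S m S]
jjjjSmSmSmSmS ⇒ jjjjymSmSmSmS   [S ::= y]
jjjjymSmSmSmS ⇒ jjjjymymSmSmS   [S ::= y]
jjjjymymSmSmS ⇒ jjjjymymymSmS   [S ::= y]
jjjjymymymSmS ⇒ jjjjymymymymS   [S ::= y]
jjjjymymymymS ⇒ jjjjymymymymy   [S ::= y]

S⇒jSmS⇒jjSmSmS⇒jjjSmSmSmS⇒jjjjSmSmSmSmS⇒jjjjymSmSmSmS⇒jjjjymymSmSmS⇒jjjjymymymSmS⇒jjjjymymymymS⇒jjjjymymymymy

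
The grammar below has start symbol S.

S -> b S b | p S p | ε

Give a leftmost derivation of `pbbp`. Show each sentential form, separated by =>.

S => pSp   [S -> p S p]
pSp => pbSbp   [S -> b S b]
pbSbp => pbbp   [S -> ε]

S=>pSp=>pbSbp=>pbbp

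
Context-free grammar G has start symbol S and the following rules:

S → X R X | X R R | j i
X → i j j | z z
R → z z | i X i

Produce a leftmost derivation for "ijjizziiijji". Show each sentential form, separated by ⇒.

S ⇒ XRR ⇒ ijjRR ⇒ ijjiXiR ⇒ ijjizziR ⇒ ijjizziiXi ⇒ ijjizziiijji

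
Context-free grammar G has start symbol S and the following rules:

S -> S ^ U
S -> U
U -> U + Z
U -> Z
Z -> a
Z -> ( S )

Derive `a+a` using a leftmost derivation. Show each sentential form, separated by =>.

S => U   [S -> U]
U => U+Z   [U -> U + Z]
U+Z => Z+Z   [U -> Z]
Z+Z => a+Z   [Z -> a]
a+Z => a+a   [Z -> a]

S => U => U+Z => Z+Z => a+Z => a+a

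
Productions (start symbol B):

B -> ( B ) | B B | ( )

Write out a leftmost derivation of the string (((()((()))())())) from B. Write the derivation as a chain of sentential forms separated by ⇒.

B ⇒ (B) ⇒ ((B)) ⇒ ((BB)) ⇒ (((B)B)) ⇒ (((BB)B)) ⇒ (((BBB)B)) ⇒ (((()BB)B)) ⇒ (((()(B)B)B)) ⇒ (((()((B))B)B)) ⇒ (((()((()))B)B)) ⇒ (((()((()))())B)) ⇒ (((()((()))())()))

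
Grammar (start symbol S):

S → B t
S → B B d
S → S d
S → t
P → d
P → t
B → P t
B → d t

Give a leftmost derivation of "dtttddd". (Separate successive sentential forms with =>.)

S => Sd => Sdd => BBddd => PtBddd => dtBddd => dtPtddd => dtttddd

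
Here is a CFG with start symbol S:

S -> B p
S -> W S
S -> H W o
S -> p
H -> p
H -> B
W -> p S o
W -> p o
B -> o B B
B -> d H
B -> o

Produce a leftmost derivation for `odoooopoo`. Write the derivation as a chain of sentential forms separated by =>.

S=>HWo=>BWo=>oBBWo=>odHBWo=>odBBWo=>odoBBBWo=>odooBBWo=>odoooBWo=>odooooWo=>odoooopoo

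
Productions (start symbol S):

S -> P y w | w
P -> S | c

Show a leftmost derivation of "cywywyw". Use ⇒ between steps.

S⇒Pyw⇒Syw⇒Pywyw⇒Sywyw⇒Pywywyw⇒cywywyw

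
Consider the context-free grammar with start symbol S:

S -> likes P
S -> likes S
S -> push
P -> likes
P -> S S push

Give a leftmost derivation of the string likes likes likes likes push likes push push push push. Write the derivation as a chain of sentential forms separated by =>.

S => likes S => likes likes P => likes likes S S push => likes likes likes S S push => likes likes likes likes P S push => likes likes likes likes S S push S push => likes likes likes likes push S push S push => likes likes likes likes push likes S push S push => likes likes likes likes push likes push push S push => likes likes likes likes push likes push push push push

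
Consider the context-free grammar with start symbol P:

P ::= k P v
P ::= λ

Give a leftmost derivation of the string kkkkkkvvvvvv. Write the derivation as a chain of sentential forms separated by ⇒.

P⇒kPv⇒kkPvv⇒kkkPvvv⇒kkkkPvvvv⇒kkkkkPvvvvv⇒kkkkkkPvvvvvv⇒kkkkkkvvvvvv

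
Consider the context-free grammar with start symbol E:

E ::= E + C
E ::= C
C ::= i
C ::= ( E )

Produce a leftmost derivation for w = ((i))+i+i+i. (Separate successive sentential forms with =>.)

E=>E+C=>E+C+C=>E+C+C+C=>C+C+C+C=>(E)+C+C+C=>(C)+C+C+C=>((E))+C+C+C=>((C))+C+C+C=>((i))+C+C+C=>((i))+i+C+C=>((i))+i+i+C=>((i))+i+i+i

E => E+C   [E ::= E + C]
E+C => E+C+C   [E ::= E + C]
E+C+C => E+C+C+C   [E ::= E + C]
E+C+C+C => C+C+C+C   [E ::= C]
C+C+C+C => (E)+C+C+C   [C ::= ( E )]
(E)+C+C+C => (C)+C+C+C   [E ::= C]
(C)+C+C+C => ((E))+C+C+C   [C ::= ( E )]
((E))+C+C+C => ((C))+C+C+C   [E ::= C]
((C))+C+C+C => ((i))+C+C+C   [C ::= i]
((i))+C+C+C => ((i))+i+C+C   [C ::= i]
((i))+i+C+C => ((i))+i+i+C   [C ::= i]
((i))+i+i+C => ((i))+i+i+i   [C ::= i]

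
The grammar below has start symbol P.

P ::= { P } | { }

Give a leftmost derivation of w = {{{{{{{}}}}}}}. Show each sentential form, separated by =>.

P => {P}   [P ::= { P }]
{P} => {{P}}   [P ::= { P }]
{{P}} => {{{P}}}   [P ::= { P }]
{{{P}}} => {{{{P}}}}   [P ::= { P }]
{{{{P}}}} => {{{{{P}}}}}   [P ::= { P }]
{{{{{P}}}}} => {{{{{{P}}}}}}   [P ::= { P }]
{{{{{{P}}}}}} => {{{{{{{}}}}}}}   [P ::= { }]

P => {P} => {{P}} => {{{P}}} => {{{{P}}}} => {{{{{P}}}}} => {{{{{{P}}}}}} => {{{{{{{}}}}}}}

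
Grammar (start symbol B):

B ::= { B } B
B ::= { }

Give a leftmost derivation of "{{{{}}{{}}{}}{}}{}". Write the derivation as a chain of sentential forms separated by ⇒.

B⇒{B}B⇒{{B}B}B⇒{{{B}B}B}B⇒{{{{}}B}B}B⇒{{{{}}{B}B}B}B⇒{{{{}}{{}}B}B}B⇒{{{{}}{{}}{}}B}B⇒{{{{}}{{}}{}}{}}B⇒{{{{}}{{}}{}}{}}{}

B ⇒ {B}B   [B ::= { B } B]
{B}B ⇒ {{B}B}B   [B ::= { B } B]
{{B}B}B ⇒ {{{B}B}B}B   [B ::= { B } B]
{{{B}B}B}B ⇒ {{{{}}B}B}B   [B ::= { }]
{{{{}}B}B}B ⇒ {{{{}}{B}B}B}B   [B ::= { B } B]
{{{{}}{B}B}B}B ⇒ {{{{}}{{}}B}B}B   [B ::= { }]
{{{{}}{{}}B}B}B ⇒ {{{{}}{{}}{}}B}B   [B ::= { }]
{{{{}}{{}}{}}B}B ⇒ {{{{}}{{}}{}}{}}B   [B ::= { }]
{{{{}}{{}}{}}{}}B ⇒ {{{{}}{{}}{}}{}}{}   [B ::= { }]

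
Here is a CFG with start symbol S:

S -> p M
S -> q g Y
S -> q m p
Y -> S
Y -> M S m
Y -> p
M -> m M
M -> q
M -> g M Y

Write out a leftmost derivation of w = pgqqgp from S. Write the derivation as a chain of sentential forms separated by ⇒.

S⇒pM⇒pgMY⇒pgqY⇒pgqS⇒pgqqgY⇒pgqqgp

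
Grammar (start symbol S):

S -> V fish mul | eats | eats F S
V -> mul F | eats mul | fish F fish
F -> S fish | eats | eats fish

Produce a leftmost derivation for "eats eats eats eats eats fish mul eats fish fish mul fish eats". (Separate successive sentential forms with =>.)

S => eats F S => eats S fish S => eats eats F S fish S => eats eats eats S fish S => eats eats eats eats F S fish S => eats eats eats eats eats fish S fish S => eats eats eats eats eats fish V fish mul fish S => eats eats eats eats eats fish mul F fish mul fish S => eats eats eats eats eats fish mul eats fish fish mul fish S => eats eats eats eats eats fish mul eats fish fish mul fish eats

S => eats F S   [S -> eats F S]
eats F S => eats S fish S   [F -> S fish]
eats S fish S => eats eats F S fish S   [S -> eats F S]
eats eats F S fish S => eats eats eats S fish S   [F -> eats]
eats eats eats S fish S => eats eats eats eats F S fish S   [S -> eats F S]
eats eats eats eats F S fish S => eats eats eats eats eats fish S fish S   [F -> eats fish]
eats eats eats eats eats fish S fish S => eats eats eats eats eats fish V fish mul fish S   [S -> V fish mul]
eats eats eats eats eats fish V fish mul fish S => eats eats eats eats eats fish mul F fish mul fish S   [V -> mul F]
eats eats eats eats eats fish mul F fish mul fish S => eats eats eats eats eats fish mul eats fish fish mul fish S   [F -> eats fish]
eats eats eats eats eats fish mul eats fish fish mul fish S => eats eats eats eats eats fish mul eats fish fish mul fish eats   [S -> eats]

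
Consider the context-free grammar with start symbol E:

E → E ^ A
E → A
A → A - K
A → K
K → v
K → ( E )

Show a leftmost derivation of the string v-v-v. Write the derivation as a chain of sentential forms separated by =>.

E => A => A-K => A-K-K => K-K-K => v-K-K => v-v-K => v-v-v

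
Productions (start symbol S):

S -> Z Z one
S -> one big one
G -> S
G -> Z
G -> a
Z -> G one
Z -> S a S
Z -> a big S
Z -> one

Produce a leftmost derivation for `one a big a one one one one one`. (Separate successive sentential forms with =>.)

S => Z Z one => one Z one => one G one one => one Z one one => one a big S one one => one a big Z Z one one one => one a big G one Z one one one => one a big a one Z one one one => one a big a one one one one one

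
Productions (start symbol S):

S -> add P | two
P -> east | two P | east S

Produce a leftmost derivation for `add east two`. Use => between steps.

S => add P => add east S => add east two

S => add P   [S -> add P]
add P => add east S   [P -> east S]
add east S => add east two   [S -> two]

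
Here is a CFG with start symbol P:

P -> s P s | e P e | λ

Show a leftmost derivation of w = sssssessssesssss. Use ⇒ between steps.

P⇒sPs⇒ssPss⇒sssPsss⇒ssssPssss⇒sssssPsssss⇒sssssePesssss⇒sssssesPsesssss⇒sssssessPssesssss⇒sssssessssesssss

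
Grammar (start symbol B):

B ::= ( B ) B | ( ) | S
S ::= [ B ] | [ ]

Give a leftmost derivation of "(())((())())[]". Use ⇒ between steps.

B⇒(B)B⇒(())B⇒(())(B)B⇒(())((B)B)B⇒(())((())B)B⇒(())((())())B⇒(())((())())S⇒(())((())())[]

B ⇒ (B)B   [B ::= ( B ) B]
(B)B ⇒ (())B   [B ::= ( )]
(())B ⇒ (())(B)B   [B ::= ( B ) B]
(())(B)B ⇒ (())((B)B)B   [B ::= ( B ) B]
(())((B)B)B ⇒ (())((())B)B   [B ::= ( )]
(())((())B)B ⇒ (())((())())B   [B ::= ( )]
(())((())())B ⇒ (())((())())S   [B ::= S]
(())((())())S ⇒ (())((())())[]   [S ::= [ ]]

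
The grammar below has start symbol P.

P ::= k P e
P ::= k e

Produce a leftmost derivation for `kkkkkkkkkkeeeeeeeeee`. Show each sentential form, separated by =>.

P => kPe => kkPee => kkkPeee => kkkkPeeee => kkkkkPeeeee => kkkkkkPeeeeee => kkkkkkkPeeeeeee => kkkkkkkkPeeeeeeee => kkkkkkkkkPeeeeeeeee => kkkkkkkkkkeeeeeeeeee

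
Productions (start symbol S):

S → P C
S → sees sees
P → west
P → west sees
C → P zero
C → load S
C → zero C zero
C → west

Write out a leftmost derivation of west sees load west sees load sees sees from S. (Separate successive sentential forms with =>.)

S => P C => west sees C => west sees load S => west sees load P C => west sees load west sees C => west sees load west sees load S => west sees load west sees load sees sees

S => P C   [S → P C]
P C => west sees C   [P → west sees]
west sees C => west sees load S   [C → load S]
west sees load S => west sees load P C   [S → P C]
west sees load P C => west sees load west sees C   [P → west sees]
west sees load west sees C => west sees load west sees load S   [C → load S]
west sees load west sees load S => west sees load west sees load sees sees   [S → sees sees]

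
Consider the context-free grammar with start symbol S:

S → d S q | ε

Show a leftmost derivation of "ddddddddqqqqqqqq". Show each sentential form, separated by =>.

S => dSq   [S → d S q]
dSq => ddSqq   [S → d S q]
ddSqq => dddSqqq   [S → d S q]
dddSqqq => ddddSqqqq   [S → d S q]
ddddSqqqq => dddddSqqqqq   [S → d S q]
dddddSqqqqq => ddddddSqqqqqq   [S → d S q]
ddddddSqqqqqq => dddddddSqqqqqqq   [S → d S q]
dddddddSqqqqqqq => ddddddddSqqqqqqqq   [S → d S q]
ddddddddSqqqqqqqq => ddddddddqqqqqqqq   [S → ε]

S => dSq => ddSqq => dddSqqq => ddddSqqqq => dddddSqqqqq => ddddddSqqqqqq => dddddddSqqqqqqq => ddddddddSqqqqqqqq => ddddddddqqqqqqqq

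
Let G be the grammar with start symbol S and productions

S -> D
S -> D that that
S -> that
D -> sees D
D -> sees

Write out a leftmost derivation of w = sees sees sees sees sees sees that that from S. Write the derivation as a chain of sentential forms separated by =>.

S => D that that   [S -> D that that]
D that that => sees D that that   [D -> sees D]
sees D that that => sees sees D that that   [D -> sees D]
sees sees D that that => sees sees sees D that that   [D -> sees D]
sees sees sees D that that => sees sees sees sees D that that   [D -> sees D]
sees sees sees sees D that that => sees sees sees sees sees D that that   [D -> sees D]
sees sees sees sees sees D that that => sees sees sees sees sees sees that that   [D -> sees]

S => D that that => sees D that that => sees sees D that that => sees sees sees D that that => sees sees sees sees D that that => sees sees sees sees sees D that that => sees sees sees sees sees sees that that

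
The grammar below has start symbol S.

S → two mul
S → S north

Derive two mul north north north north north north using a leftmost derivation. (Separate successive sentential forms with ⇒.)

S ⇒ S north   [S → S north]
S north ⇒ S north north   [S → S north]
S north north ⇒ S north north north   [S → S north]
S north north north ⇒ S north north north north   [S → S north]
S north north north north ⇒ S north north north north north   [S → S north]
S north north north north north ⇒ S north north north north north north   [S → S north]
S north north north north north north ⇒ two mul north north north north north north   [S → two mul]

S ⇒ S north ⇒ S north north ⇒ S north north north ⇒ S north north north north ⇒ S north north north north north ⇒ S north north north north north north ⇒ two mul north north north north north north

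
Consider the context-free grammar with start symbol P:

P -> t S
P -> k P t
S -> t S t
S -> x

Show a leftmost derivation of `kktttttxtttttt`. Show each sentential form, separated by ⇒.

P⇒kPt⇒kkPtt⇒kktStt⇒kkttSttt⇒kktttStttt⇒kkttttSttttt⇒kktttttStttttt⇒kktttttxtttttt

P ⇒ kPt   [P -> k P t]
kPt ⇒ kkPtt   [P -> k P t]
kkPtt ⇒ kktStt   [P -> t S]
kktStt ⇒ kkttSttt   [S -> t S t]
kkttSttt ⇒ kktttStttt   [S -> t S t]
kktttStttt ⇒ kkttttSttttt   [S -> t S t]
kkttttSttttt ⇒ kktttttStttttt   [S -> t S t]
kktttttStttttt ⇒ kktttttxtttttt   [S -> x]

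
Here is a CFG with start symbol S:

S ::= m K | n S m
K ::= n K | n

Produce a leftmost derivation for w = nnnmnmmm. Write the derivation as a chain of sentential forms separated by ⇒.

S ⇒ nSm ⇒ nnSmm ⇒ nnnSmmm ⇒ nnnmKmmm ⇒ nnnmnmmm

S ⇒ nSm   [S ::= n S m]
nSm ⇒ nnSmm   [S ::= n S m]
nnSmm ⇒ nnnSmmm   [S ::= n S m]
nnnSmmm ⇒ nnnmKmmm   [S ::= m K]
nnnmKmmm ⇒ nnnmnmmm   [K ::= n]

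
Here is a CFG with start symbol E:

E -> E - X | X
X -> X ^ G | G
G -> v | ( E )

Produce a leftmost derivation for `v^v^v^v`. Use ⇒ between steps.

E ⇒ X   [E -> X]
X ⇒ X^G   [X -> X ^ G]
X^G ⇒ X^G^G   [X -> X ^ G]
X^G^G ⇒ X^G^G^G   [X -> X ^ G]
X^G^G^G ⇒ G^G^G^G   [X -> G]
G^G^G^G ⇒ v^G^G^G   [G -> v]
v^G^G^G ⇒ v^v^G^G   [G -> v]
v^v^G^G ⇒ v^v^v^G   [G -> v]
v^v^v^G ⇒ v^v^v^v   [G -> v]

E⇒X⇒X^G⇒X^G^G⇒X^G^G^G⇒G^G^G^G⇒v^G^G^G⇒v^v^G^G⇒v^v^v^G⇒v^v^v^v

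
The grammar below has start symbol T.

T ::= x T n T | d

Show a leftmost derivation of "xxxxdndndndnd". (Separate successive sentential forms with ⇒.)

T ⇒ xTnT ⇒ xxTnTnT ⇒ xxxTnTnTnT ⇒ xxxxTnTnTnTnT ⇒ xxxxdnTnTnTnT ⇒ xxxxdndnTnTnT ⇒ xxxxdndndnTnT ⇒ xxxxdndndndnT ⇒ xxxxdndndndnd

T ⇒ xTnT   [T ::= x T n T]
xTnT ⇒ xxTnTnT   [T ::= x T n T]
xxTnTnT ⇒ xxxTnTnTnT   [T ::= x T n T]
xxxTnTnTnT ⇒ xxxxTnTnTnTnT   [T ::= x T n T]
xxxxTnTnTnTnT ⇒ xxxxdnTnTnTnT   [T ::= d]
xxxxdnTnTnTnT ⇒ xxxxdndnTnTnT   [T ::= d]
xxxxdndnTnTnT ⇒ xxxxdndndnTnT   [T ::= d]
xxxxdndndnTnT ⇒ xxxxdndndndnT   [T ::= d]
xxxxdndndndnT ⇒ xxxxdndndndnd   [T ::= d]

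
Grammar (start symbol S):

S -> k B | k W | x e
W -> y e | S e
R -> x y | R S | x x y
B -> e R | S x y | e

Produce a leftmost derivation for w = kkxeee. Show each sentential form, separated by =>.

S=>kW=>kSe=>kkWe=>kkSee=>kkxeee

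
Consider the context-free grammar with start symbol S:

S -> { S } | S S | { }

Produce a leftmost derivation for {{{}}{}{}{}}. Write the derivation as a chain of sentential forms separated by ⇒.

S ⇒ {S}   [S -> { S }]
{S} ⇒ {SS}   [S -> S S]
{SS} ⇒ {SSS}   [S -> S S]
{SSS} ⇒ {SSSS}   [S -> S S]
{SSSS} ⇒ {{S}SSS}   [S -> { S }]
{{S}SSS} ⇒ {{{}}SSS}   [S -> { }]
{{{}}SSS} ⇒ {{{}}{}SS}   [S -> { }]
{{{}}{}SS} ⇒ {{{}}{}{}S}   [S -> { }]
{{{}}{}{}S} ⇒ {{{}}{}{}{}}   [S -> { }]

S ⇒ {S} ⇒ {SS} ⇒ {SSS} ⇒ {SSSS} ⇒ {{S}SSS} ⇒ {{{}}SSS} ⇒ {{{}}{}SS} ⇒ {{{}}{}{}S} ⇒ {{{}}{}{}{}}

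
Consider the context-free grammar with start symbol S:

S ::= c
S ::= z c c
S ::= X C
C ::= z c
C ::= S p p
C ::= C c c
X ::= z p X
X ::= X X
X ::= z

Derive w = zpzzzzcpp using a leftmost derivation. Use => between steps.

S => XC   [S ::= X C]
XC => zpXC   [X ::= z p X]
zpXC => zpzC   [X ::= z]
zpzC => zpzSpp   [C ::= S p p]
zpzSpp => zpzXCpp   [S ::= X C]
zpzXCpp => zpzXXCpp   [X ::= X X]
zpzXXCpp => zpzzXCpp   [X ::= z]
zpzzXCpp => zpzzzCpp   [X ::= z]
zpzzzCpp => zpzzzzcpp   [C ::= z c]

S => XC => zpXC => zpzC => zpzSpp => zpzXCpp => zpzXXCpp => zpzzXCpp => zpzzzCpp => zpzzzzcpp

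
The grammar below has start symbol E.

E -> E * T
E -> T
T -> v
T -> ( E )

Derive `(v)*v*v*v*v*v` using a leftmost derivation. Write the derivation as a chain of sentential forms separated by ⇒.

E ⇒ E*T ⇒ E*T*T ⇒ E*T*T*T ⇒ E*T*T*T*T ⇒ E*T*T*T*T*T ⇒ T*T*T*T*T*T ⇒ (E)*T*T*T*T*T ⇒ (T)*T*T*T*T*T ⇒ (v)*T*T*T*T*T ⇒ (v)*v*T*T*T*T ⇒ (v)*v*v*T*T*T ⇒ (v)*v*v*v*T*T ⇒ (v)*v*v*v*v*T ⇒ (v)*v*v*v*v*v

E ⇒ E*T   [E -> E * T]
E*T ⇒ E*T*T   [E -> E * T]
E*T*T ⇒ E*T*T*T   [E -> E * T]
E*T*T*T ⇒ E*T*T*T*T   [E -> E * T]
E*T*T*T*T ⇒ E*T*T*T*T*T   [E -> E * T]
E*T*T*T*T*T ⇒ T*T*T*T*T*T   [E -> T]
T*T*T*T*T*T ⇒ (E)*T*T*T*T*T   [T -> ( E )]
(E)*T*T*T*T*T ⇒ (T)*T*T*T*T*T   [E -> T]
(T)*T*T*T*T*T ⇒ (v)*T*T*T*T*T   [T -> v]
(v)*T*T*T*T*T ⇒ (v)*v*T*T*T*T   [T -> v]
(v)*v*T*T*T*T ⇒ (v)*v*v*T*T*T   [T -> v]
(v)*v*v*T*T*T ⇒ (v)*v*v*v*T*T   [T -> v]
(v)*v*v*v*T*T ⇒ (v)*v*v*v*v*T   [T -> v]
(v)*v*v*v*v*T ⇒ (v)*v*v*v*v*v   [T -> v]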